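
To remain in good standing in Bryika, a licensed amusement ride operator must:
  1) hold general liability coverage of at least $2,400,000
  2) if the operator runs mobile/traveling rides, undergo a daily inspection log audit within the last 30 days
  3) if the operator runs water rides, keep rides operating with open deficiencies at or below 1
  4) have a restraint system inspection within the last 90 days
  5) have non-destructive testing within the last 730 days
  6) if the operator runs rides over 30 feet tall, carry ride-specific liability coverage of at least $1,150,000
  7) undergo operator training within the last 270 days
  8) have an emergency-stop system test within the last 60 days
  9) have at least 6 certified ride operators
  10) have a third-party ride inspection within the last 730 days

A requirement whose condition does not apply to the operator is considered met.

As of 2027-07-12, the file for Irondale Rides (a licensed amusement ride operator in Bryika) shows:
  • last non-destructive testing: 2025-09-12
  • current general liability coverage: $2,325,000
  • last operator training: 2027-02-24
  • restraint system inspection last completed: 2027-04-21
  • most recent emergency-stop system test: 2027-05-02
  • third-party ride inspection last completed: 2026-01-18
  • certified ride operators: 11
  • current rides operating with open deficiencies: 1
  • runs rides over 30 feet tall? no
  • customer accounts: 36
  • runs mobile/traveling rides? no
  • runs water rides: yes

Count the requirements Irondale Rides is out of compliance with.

2

1. general liability coverage $2,325,000 < $2,400,000 → not met
2. condition 'runs mobile/traveling rides' does not hold → requirement n/a → met
3. condition 'runs water rides' holds; rides operating with open deficiencies 1 ≤ 1 → met
4. restraint system inspection 82 days ago vs limit 90 → met
5. non-destructive testing 668 days ago vs limit 730 → met
6. condition 'runs rides over 30 feet tall' does not hold → requirement n/a → met
7. operator training 138 days ago vs limit 270 → met
8. emergency-stop system test 71 days ago vs limit 60 → not met
9. certified ride operators 11 ≥ 6 → met
10. third-party ride inspection 540 days ago vs limit 730 → met
Not met: 2 of 10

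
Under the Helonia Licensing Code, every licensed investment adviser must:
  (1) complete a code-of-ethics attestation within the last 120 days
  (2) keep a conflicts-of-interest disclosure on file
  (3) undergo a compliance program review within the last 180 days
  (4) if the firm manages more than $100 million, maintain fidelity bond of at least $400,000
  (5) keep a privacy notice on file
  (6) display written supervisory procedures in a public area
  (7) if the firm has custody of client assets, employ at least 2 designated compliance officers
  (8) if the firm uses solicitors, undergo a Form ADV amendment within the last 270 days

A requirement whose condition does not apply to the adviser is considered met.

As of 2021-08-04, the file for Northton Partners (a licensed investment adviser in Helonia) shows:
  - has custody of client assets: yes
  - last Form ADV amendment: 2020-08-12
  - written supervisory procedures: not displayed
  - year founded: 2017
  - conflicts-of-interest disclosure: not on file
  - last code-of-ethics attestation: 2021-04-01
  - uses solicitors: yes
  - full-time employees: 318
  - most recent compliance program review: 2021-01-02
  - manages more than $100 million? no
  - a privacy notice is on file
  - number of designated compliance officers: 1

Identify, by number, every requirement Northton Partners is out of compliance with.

1, 2, 3, 6, 7, 8

1. code-of-ethics attestation 125 days ago vs limit 120 → not met
2. conflicts-of-interest disclosure absent → not met
3. compliance program review 214 days ago vs limit 180 → not met
4. condition 'manages more than $100 million' does not hold → requirement n/a → met
5. privacy notice present → met
6. written supervisory procedures absent → not met
7. condition 'has custody of client assets' holds; designated compliance officers 1 < 2 → not met
8. condition 'uses solicitors' holds; Form ADV amendment 357 days ago vs limit 270 → not met
Not met: 1, 2, 3, 6, 7, 8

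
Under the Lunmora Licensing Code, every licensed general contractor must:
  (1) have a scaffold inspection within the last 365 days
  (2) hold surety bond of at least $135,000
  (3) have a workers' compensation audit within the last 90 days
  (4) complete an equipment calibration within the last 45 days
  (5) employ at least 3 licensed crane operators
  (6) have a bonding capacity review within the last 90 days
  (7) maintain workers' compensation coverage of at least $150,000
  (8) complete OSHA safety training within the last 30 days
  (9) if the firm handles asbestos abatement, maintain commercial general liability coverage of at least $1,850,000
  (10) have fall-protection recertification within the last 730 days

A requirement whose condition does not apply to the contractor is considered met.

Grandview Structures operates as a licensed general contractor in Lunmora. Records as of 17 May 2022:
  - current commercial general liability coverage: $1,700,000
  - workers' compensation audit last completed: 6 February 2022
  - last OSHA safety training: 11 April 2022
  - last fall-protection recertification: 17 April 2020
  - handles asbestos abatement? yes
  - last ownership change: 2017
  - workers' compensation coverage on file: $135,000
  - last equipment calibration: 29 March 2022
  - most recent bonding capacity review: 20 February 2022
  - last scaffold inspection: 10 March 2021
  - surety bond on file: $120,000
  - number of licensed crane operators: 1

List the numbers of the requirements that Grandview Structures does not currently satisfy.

1, 2, 3, 4, 5, 7, 8, 9, 10

1. scaffold inspection 433 days ago vs limit 365 → not met
2. surety bond $120,000 < $135,000 → not met
3. workers' compensation audit 100 days ago vs limit 90 → not met
4. equipment calibration 49 days ago vs limit 45 → not met
5. licensed crane operators 1 < 3 → not met
6. bonding capacity review 86 days ago vs limit 90 → met
7. workers' compensation coverage $135,000 < $150,000 → not met
8. OSHA safety training 36 days ago vs limit 30 → not met
9. condition 'handles asbestos abatement' holds; commercial general liability coverage $1,700,000 < $1,850,000 → not met
10. fall-protection recertification 760 days ago vs limit 730 → not met
Not met: 1, 2, 3, 4, 5, 7, 8, 9, 10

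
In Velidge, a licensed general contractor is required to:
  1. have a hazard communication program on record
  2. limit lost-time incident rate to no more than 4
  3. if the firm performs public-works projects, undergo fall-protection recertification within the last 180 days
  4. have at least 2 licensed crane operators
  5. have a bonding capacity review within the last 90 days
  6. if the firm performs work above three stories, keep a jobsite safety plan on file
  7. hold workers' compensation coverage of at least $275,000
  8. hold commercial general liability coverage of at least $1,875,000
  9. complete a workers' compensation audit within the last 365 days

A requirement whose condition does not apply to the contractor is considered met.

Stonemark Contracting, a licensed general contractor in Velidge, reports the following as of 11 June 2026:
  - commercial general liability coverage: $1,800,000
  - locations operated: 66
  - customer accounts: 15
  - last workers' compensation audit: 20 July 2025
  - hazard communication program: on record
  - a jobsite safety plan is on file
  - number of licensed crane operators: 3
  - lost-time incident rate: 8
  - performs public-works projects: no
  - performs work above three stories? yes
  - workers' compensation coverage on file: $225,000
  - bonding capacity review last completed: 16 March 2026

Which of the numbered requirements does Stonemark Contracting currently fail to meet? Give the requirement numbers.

1. hazard communication program present → met
2. lost-time incident rate 8 > 4 → not met
3. condition 'performs public-works projects' does not hold → requirement n/a → met
4. licensed crane operators 3 ≥ 2 → met
5. bonding capacity review 87 days ago vs limit 90 → met
6. condition 'performs work above three stories' holds; jobsite safety plan present → met
7. workers' compensation coverage $225,000 < $275,000 → not met
8. commercial general liability coverage $1,800,000 < $1,875,000 → not met
9. workers' compensation audit 326 days ago vs limit 365 → met
Not met: 2, 7, 8

2, 7, 8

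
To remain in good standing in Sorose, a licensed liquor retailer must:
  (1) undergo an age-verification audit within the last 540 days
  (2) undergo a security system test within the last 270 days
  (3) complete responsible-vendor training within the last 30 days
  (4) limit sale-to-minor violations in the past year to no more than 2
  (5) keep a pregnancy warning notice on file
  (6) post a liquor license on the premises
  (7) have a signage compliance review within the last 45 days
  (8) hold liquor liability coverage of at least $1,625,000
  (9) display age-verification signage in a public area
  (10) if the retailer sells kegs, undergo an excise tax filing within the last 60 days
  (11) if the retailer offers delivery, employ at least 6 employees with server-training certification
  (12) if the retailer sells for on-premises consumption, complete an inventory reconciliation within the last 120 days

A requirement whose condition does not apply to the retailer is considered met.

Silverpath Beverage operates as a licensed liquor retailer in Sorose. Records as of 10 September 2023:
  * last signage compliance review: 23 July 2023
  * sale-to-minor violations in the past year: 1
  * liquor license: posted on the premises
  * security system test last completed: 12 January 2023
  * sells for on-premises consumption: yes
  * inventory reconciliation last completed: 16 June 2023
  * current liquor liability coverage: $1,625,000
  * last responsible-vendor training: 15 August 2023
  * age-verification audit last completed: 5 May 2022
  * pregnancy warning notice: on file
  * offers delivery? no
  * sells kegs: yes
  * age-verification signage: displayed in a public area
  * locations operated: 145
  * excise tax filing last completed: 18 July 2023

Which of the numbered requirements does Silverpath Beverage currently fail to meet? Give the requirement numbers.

1. age-verification audit 493 days ago vs limit 540 → met
2. security system test 241 days ago vs limit 270 → met
3. responsible-vendor training 26 days ago vs limit 30 → met
4. sale-to-minor violations in the past year 1 ≤ 2 → met
5. pregnancy warning notice present → met
6. liquor license present → met
7. signage compliance review 49 days ago vs limit 45 → not met
8. liquor liability coverage $1,625,000 ≥ $1,625,000 → met
9. age-verification signage present → met
10. condition 'sells kegs' holds; excise tax filing 54 days ago vs limit 60 → met
11. condition 'offers delivery' does not hold → requirement n/a → met
12. condition 'sells for on-premises consumption' holds; inventory reconciliation 86 days ago vs limit 120 → met
Not met: 7

7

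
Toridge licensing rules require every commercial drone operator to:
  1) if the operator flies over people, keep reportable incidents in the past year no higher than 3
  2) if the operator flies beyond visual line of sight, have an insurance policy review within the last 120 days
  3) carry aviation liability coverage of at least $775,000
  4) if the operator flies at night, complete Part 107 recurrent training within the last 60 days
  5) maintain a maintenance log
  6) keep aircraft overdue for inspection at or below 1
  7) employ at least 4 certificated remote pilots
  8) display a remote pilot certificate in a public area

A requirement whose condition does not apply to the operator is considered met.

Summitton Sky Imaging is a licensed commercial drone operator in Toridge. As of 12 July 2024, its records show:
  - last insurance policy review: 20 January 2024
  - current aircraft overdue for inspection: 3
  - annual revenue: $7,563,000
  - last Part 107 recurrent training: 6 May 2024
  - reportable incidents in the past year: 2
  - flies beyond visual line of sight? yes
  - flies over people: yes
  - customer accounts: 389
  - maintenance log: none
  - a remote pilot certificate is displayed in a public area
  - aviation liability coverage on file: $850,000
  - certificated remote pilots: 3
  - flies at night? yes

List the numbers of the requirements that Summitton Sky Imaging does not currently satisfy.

1. condition 'flies over people' holds; reportable incidents in the past year 2 ≤ 3 → met
2. condition 'flies beyond visual line of sight' holds; insurance policy review 174 days ago vs limit 120 → not met
3. aviation liability coverage $850,000 ≥ $775,000 → met
4. condition 'flies at night' holds; Part 107 recurrent training 67 days ago vs limit 60 → not met
5. maintenance log absent → not met
6. aircraft overdue for inspection 3 > 1 → not met
7. certificated remote pilots 3 < 4 → not met
8. remote pilot certificate present → met
Not met: 2, 4, 5, 6, 7

2, 4, 5, 6, 7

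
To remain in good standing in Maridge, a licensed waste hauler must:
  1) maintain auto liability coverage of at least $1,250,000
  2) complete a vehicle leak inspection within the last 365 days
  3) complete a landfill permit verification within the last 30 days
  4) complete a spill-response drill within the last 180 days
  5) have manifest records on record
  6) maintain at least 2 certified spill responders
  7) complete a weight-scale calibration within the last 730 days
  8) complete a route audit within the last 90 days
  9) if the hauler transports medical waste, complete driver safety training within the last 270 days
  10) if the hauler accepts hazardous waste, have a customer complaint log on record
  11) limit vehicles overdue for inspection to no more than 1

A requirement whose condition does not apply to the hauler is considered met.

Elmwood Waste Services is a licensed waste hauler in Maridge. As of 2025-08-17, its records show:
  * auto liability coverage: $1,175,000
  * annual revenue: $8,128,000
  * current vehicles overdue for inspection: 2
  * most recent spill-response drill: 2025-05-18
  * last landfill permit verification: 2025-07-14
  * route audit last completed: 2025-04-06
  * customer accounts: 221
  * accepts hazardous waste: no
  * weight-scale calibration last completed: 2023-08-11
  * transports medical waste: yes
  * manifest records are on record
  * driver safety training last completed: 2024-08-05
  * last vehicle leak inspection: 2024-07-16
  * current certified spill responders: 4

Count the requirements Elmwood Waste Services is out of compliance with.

1. auto liability coverage $1,175,000 < $1,250,000 → not met
2. vehicle leak inspection 397 days ago vs limit 365 → not met
3. landfill permit verification 34 days ago vs limit 30 → not met
4. spill-response drill 91 days ago vs limit 180 → met
5. manifest records present → met
6. certified spill responders 4 ≥ 2 → met
7. weight-scale calibration 737 days ago vs limit 730 → not met
8. route audit 133 days ago vs limit 90 → not met
9. condition 'transports medical waste' holds; driver safety training 377 days ago vs limit 270 → not met
10. condition 'accepts hazardous waste' does not hold → requirement n/a → met
11. vehicles overdue for inspection 2 > 1 → not met
Not met: 7 of 11

7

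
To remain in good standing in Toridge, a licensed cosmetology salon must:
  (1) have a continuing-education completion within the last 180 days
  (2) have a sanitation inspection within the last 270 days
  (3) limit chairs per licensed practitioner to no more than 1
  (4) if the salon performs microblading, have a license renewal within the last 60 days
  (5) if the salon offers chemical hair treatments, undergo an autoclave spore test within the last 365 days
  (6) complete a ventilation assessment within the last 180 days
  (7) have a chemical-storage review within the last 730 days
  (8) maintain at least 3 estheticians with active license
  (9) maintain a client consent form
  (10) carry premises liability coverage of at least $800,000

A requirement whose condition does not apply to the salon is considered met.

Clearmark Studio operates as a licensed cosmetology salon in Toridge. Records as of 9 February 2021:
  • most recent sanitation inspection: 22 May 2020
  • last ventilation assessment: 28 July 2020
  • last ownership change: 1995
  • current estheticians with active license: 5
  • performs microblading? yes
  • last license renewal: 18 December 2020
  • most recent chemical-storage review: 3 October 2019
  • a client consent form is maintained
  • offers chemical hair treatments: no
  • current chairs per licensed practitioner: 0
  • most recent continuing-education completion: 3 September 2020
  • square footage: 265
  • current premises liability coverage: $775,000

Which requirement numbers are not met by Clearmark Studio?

6, 10

1. continuing-education completion 159 days ago vs limit 180 → met
2. sanitation inspection 263 days ago vs limit 270 → met
3. chairs per licensed practitioner 0 ≤ 1 → met
4. condition 'performs microblading' holds; license renewal 53 days ago vs limit 60 → met
5. condition 'offers chemical hair treatments' does not hold → requirement n/a → met
6. ventilation assessment 196 days ago vs limit 180 → not met
7. chemical-storage review 495 days ago vs limit 730 → met
8. estheticians with active license 5 ≥ 3 → met
9. client consent form present → met
10. premises liability coverage $775,000 < $800,000 → not met
Not met: 6, 10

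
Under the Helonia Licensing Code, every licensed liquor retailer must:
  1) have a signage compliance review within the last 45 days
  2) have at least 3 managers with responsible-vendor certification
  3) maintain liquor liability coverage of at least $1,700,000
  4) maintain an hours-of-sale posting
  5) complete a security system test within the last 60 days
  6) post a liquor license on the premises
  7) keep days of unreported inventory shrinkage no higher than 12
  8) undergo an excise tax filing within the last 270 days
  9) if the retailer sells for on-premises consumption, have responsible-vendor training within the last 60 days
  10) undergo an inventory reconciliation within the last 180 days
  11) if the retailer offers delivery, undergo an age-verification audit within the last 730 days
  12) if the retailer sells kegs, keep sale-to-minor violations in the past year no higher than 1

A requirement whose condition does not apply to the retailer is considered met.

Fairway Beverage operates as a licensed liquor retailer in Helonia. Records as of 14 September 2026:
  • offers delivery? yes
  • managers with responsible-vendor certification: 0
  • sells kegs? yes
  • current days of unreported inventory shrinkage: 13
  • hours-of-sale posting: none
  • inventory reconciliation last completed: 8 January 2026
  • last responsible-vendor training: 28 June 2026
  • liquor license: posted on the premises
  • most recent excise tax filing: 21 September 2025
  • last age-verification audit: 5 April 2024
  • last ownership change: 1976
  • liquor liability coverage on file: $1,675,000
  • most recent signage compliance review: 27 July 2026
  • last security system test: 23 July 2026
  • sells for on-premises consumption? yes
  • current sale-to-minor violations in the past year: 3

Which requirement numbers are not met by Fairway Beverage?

1, 2, 3, 4, 7, 8, 9, 10, 11, 12

1. signage compliance review 49 days ago vs limit 45 → not met
2. managers with responsible-vendor certification 0 < 3 → not met
3. liquor liability coverage $1,675,000 < $1,700,000 → not met
4. hours-of-sale posting absent → not met
5. security system test 53 days ago vs limit 60 → met
6. liquor license present → met
7. days of unreported inventory shrinkage 13 > 12 → not met
8. excise tax filing 358 days ago vs limit 270 → not met
9. condition 'sells for on-premises consumption' holds; responsible-vendor training 78 days ago vs limit 60 → not met
10. inventory reconciliation 249 days ago vs limit 180 → not met
11. condition 'offers delivery' holds; age-verification audit 892 days ago vs limit 730 → not met
12. condition 'sells kegs' holds; sale-to-minor violations in the past year 3 > 1 → not met
Not met: 1, 2, 3, 4, 7, 8, 9, 10, 11, 12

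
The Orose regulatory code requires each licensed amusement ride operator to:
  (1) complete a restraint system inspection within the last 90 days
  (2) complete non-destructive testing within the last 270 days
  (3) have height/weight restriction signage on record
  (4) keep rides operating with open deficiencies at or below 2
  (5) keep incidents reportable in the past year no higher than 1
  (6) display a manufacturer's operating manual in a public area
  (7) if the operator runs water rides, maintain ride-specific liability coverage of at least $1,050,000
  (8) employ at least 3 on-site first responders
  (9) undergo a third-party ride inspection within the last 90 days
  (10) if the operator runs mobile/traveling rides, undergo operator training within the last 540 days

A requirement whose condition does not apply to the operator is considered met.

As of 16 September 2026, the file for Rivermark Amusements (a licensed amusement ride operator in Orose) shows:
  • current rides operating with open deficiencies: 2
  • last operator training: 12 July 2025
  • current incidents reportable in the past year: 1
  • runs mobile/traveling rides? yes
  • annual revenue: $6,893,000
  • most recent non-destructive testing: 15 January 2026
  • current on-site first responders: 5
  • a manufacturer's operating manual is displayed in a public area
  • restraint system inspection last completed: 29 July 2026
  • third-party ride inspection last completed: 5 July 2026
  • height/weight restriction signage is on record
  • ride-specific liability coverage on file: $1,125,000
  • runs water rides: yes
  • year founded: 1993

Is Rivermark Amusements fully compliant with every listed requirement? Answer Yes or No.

1. restraint system inspection 49 days ago vs limit 90 → met
2. non-destructive testing 244 days ago vs limit 270 → met
3. height/weight restriction signage present → met
4. rides operating with open deficiencies 2 ≤ 2 → met
5. incidents reportable in the past year 1 ≤ 1 → met
6. manufacturer's operating manual present → met
7. condition 'runs water rides' holds; ride-specific liability coverage $1,125,000 ≥ $1,050,000 → met
8. on-site first responders 5 ≥ 3 → met
9. third-party ride inspection 73 days ago vs limit 90 → met
10. condition 'runs mobile/traveling rides' holds; operator training 431 days ago vs limit 540 → met
All met.

Yes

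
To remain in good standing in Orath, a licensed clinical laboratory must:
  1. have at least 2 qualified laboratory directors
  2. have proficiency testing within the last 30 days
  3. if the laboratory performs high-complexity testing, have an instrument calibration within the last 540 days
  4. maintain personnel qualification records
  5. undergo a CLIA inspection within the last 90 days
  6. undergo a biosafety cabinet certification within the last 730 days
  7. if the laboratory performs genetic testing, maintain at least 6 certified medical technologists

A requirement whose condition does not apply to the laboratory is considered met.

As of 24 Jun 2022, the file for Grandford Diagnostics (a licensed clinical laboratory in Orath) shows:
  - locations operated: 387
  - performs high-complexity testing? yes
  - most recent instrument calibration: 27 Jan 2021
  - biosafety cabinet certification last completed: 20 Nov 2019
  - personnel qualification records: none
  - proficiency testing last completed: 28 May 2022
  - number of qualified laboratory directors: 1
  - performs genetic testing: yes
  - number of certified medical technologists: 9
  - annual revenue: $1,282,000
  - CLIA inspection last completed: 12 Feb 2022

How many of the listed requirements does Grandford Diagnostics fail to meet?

4

1. qualified laboratory directors 1 < 2 → not met
2. proficiency testing 27 days ago vs limit 30 → met
3. condition 'performs high-complexity testing' holds; instrument calibration 513 days ago vs limit 540 → met
4. personnel qualification records absent → not met
5. CLIA inspection 132 days ago vs limit 90 → not met
6. biosafety cabinet certification 947 days ago vs limit 730 → not met
7. condition 'performs genetic testing' holds; certified medical technologists 9 ≥ 6 → met
Not met: 4 of 7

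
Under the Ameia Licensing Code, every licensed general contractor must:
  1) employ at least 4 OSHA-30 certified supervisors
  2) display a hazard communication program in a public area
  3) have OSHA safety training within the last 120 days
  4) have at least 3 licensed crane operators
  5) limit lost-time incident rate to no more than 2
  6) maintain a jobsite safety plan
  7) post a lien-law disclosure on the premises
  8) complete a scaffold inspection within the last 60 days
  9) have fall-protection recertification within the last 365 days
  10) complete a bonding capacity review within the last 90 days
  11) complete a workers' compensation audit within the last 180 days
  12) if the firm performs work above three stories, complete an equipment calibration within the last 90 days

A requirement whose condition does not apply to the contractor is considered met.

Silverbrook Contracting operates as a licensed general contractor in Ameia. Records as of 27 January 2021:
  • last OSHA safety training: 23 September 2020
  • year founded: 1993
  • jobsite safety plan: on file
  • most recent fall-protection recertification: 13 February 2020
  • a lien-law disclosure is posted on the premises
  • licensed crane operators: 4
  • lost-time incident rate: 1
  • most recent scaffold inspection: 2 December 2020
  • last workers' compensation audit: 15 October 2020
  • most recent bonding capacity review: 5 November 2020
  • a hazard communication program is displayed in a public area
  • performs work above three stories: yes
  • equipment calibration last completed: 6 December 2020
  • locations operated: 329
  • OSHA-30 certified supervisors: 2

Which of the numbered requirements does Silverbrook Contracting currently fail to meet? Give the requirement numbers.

1, 3

1. OSHA-30 certified supervisors 2 < 4 → not met
2. hazard communication program present → met
3. OSHA safety training 126 days ago vs limit 120 → not met
4. licensed crane operators 4 ≥ 3 → met
5. lost-time incident rate 1 ≤ 2 → met
6. jobsite safety plan present → met
7. lien-law disclosure present → met
8. scaffold inspection 56 days ago vs limit 60 → met
9. fall-protection recertification 349 days ago vs limit 365 → met
10. bonding capacity review 83 days ago vs limit 90 → met
11. workers' compensation audit 104 days ago vs limit 180 → met
12. condition 'performs work above three stories' holds; equipment calibration 52 days ago vs limit 90 → met
Not met: 1, 3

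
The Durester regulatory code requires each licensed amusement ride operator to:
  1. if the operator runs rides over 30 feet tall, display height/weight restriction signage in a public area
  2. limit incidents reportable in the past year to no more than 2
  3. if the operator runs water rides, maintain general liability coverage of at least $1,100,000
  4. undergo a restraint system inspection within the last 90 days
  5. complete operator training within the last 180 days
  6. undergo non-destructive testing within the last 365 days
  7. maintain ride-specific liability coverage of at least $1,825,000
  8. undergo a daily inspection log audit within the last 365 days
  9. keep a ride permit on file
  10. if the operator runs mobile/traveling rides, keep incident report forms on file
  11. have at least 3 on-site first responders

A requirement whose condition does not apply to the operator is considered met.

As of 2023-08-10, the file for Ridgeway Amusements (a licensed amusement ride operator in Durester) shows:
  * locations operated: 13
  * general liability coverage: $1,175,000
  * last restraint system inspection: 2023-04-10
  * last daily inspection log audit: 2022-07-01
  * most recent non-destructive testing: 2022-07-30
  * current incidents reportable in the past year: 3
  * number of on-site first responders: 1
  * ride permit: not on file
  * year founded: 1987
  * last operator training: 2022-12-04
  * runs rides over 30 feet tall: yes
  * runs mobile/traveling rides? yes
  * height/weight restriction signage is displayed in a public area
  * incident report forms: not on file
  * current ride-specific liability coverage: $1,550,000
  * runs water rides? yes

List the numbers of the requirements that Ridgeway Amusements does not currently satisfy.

2, 4, 5, 6, 7, 8, 9, 10, 11

1. condition 'runs rides over 30 feet tall' holds; height/weight restriction signage present → met
2. incidents reportable in the past year 3 > 2 → not met
3. condition 'runs water rides' holds; general liability coverage $1,175,000 ≥ $1,100,000 → met
4. restraint system inspection 122 days ago vs limit 90 → not met
5. operator training 249 days ago vs limit 180 → not met
6. non-destructive testing 376 days ago vs limit 365 → not met
7. ride-specific liability coverage $1,550,000 < $1,825,000 → not met
8. daily inspection log audit 405 days ago vs limit 365 → not met
9. ride permit absent → not met
10. condition 'runs mobile/traveling rides' holds; incident report forms absent → not met
11. on-site first responders 1 < 3 → not met
Not met: 2, 4, 5, 6, 7, 8, 9, 10, 11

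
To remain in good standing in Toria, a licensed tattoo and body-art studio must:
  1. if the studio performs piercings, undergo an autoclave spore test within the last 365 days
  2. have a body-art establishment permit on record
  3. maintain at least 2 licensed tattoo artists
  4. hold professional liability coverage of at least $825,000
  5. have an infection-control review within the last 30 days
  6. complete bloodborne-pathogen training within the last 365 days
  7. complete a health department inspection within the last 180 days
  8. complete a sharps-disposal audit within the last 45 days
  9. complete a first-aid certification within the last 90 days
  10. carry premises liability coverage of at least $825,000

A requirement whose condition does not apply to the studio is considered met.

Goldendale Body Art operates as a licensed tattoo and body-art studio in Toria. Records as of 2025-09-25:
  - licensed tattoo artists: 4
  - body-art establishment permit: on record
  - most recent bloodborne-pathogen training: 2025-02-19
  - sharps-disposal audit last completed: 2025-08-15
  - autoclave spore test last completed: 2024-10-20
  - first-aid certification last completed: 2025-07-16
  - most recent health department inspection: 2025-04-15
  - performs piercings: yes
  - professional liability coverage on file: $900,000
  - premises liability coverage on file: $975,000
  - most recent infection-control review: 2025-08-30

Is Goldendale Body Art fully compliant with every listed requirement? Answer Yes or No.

Yes

1. condition 'performs piercings' holds; autoclave spore test 340 days ago vs limit 365 → met
2. body-art establishment permit present → met
3. licensed tattoo artists 4 ≥ 2 → met
4. professional liability coverage $900,000 ≥ $825,000 → met
5. infection-control review 26 days ago vs limit 30 → met
6. bloodborne-pathogen training 218 days ago vs limit 365 → met
7. health department inspection 163 days ago vs limit 180 → met
8. sharps-disposal audit 41 days ago vs limit 45 → met
9. first-aid certification 71 days ago vs limit 90 → met
10. premises liability coverage $975,000 ≥ $825,000 → met
All met.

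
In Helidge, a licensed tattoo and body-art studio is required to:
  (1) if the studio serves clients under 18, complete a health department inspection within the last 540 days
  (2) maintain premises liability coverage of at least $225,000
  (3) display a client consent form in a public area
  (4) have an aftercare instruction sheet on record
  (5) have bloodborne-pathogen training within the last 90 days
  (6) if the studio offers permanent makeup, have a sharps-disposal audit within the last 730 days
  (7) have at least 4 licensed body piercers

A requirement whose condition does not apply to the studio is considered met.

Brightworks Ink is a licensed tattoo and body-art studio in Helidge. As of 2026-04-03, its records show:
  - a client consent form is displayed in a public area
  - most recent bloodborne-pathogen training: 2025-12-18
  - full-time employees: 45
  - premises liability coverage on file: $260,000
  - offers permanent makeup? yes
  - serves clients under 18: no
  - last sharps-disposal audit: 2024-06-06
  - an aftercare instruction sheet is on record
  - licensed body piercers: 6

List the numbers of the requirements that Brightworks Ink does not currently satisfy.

5

1. condition 'serves clients under 18' does not hold → requirement n/a → met
2. premises liability coverage $260,000 ≥ $225,000 → met
3. client consent form present → met
4. aftercare instruction sheet present → met
5. bloodborne-pathogen training 106 days ago vs limit 90 → not met
6. condition 'offers permanent makeup' holds; sharps-disposal audit 666 days ago vs limit 730 → met
7. licensed body piercers 6 ≥ 4 → met
Not met: 5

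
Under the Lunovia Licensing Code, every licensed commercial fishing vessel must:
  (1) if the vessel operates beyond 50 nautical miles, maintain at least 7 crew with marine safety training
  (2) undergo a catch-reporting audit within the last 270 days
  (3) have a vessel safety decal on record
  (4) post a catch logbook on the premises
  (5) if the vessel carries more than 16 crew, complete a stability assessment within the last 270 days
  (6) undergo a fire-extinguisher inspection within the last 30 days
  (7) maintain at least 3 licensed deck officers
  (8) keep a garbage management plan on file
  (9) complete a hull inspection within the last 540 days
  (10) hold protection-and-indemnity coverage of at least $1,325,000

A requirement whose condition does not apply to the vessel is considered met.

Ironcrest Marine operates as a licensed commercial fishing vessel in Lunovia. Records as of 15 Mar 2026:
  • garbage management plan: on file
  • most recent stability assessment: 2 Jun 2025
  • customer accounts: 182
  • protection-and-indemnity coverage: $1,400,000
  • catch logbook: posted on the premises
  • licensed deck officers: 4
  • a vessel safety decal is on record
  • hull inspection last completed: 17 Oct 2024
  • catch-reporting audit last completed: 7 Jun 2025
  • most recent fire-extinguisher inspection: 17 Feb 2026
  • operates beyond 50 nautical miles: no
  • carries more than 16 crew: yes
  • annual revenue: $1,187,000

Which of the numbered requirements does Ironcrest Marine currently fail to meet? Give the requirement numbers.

1. condition 'operates beyond 50 nautical miles' does not hold → requirement n/a → met
2. catch-reporting audit 281 days ago vs limit 270 → not met
3. vessel safety decal present → met
4. catch logbook present → met
5. condition 'carries more than 16 crew' holds; stability assessment 286 days ago vs limit 270 → not met
6. fire-extinguisher inspection 26 days ago vs limit 30 → met
7. licensed deck officers 4 ≥ 3 → met
8. garbage management plan present → met
9. hull inspection 514 days ago vs limit 540 → met
10. protection-and-indemnity coverage $1,400,000 ≥ $1,325,000 → met
Not met: 2, 5

2, 5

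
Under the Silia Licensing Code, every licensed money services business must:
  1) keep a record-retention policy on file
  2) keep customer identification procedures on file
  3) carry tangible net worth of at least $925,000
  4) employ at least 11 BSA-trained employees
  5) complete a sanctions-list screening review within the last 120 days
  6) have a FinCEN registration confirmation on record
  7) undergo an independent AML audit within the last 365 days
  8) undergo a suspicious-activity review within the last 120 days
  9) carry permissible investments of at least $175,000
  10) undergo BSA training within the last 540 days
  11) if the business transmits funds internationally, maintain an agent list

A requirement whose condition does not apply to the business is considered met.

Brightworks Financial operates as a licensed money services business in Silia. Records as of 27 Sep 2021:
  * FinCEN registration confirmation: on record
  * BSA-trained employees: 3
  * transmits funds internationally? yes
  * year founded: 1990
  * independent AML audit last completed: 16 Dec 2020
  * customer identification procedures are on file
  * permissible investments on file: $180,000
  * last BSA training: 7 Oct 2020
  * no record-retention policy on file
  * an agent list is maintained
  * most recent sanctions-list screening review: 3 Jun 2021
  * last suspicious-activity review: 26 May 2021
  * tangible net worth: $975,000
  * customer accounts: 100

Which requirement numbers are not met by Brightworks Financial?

1. record-retention policy absent → not met
2. customer identification procedures present → met
3. tangible net worth $975,000 ≥ $925,000 → met
4. BSA-trained employees 3 < 11 → not met
5. sanctions-list screening review 116 days ago vs limit 120 → met
6. FinCEN registration confirmation present → met
7. independent AML audit 285 days ago vs limit 365 → met
8. suspicious-activity review 124 days ago vs limit 120 → not met
9. permissible investments $180,000 ≥ $175,000 → met
10. BSA training 355 days ago vs limit 540 → met
11. condition 'transmits funds internationally' holds; agent list present → met
Not met: 1, 4, 8

1, 4, 8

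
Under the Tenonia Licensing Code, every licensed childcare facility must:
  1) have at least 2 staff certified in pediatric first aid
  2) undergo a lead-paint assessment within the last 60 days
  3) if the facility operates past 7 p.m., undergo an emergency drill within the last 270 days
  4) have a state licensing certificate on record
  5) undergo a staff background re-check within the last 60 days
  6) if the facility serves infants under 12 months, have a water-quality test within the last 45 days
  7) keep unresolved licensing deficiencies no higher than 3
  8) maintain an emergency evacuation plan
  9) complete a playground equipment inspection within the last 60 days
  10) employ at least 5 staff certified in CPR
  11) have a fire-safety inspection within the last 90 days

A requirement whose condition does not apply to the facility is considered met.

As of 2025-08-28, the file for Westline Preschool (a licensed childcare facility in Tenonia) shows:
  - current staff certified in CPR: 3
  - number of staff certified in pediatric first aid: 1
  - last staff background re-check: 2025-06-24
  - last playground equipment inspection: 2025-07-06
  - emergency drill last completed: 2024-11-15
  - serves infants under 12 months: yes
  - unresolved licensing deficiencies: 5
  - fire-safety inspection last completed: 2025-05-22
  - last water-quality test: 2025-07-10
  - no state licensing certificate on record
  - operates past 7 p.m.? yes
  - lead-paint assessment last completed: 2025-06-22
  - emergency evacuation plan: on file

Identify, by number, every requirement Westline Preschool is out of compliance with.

1, 2, 3, 4, 5, 6, 7, 10, 11

1. staff certified in pediatric first aid 1 < 2 → not met
2. lead-paint assessment 67 days ago vs limit 60 → not met
3. condition 'operates past 7 p.m.' holds; emergency drill 286 days ago vs limit 270 → not met
4. state licensing certificate absent → not met
5. staff background re-check 65 days ago vs limit 60 → not met
6. condition 'serves infants under 12 months' holds; water-quality test 49 days ago vs limit 45 → not met
7. unresolved licensing deficiencies 5 > 3 → not met
8. emergency evacuation plan present → met
9. playground equipment inspection 53 days ago vs limit 60 → met
10. staff certified in CPR 3 < 5 → not met
11. fire-safety inspection 98 days ago vs limit 90 → not met
Not met: 1, 2, 3, 4, 5, 6, 7, 10, 11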